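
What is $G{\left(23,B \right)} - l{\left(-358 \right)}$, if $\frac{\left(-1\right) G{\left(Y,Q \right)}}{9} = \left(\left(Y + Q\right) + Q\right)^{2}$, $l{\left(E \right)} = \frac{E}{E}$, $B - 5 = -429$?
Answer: $-6125626$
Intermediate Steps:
$B = -424$ ($B = 5 - 429 = -424$)
$l{\left(E \right)} = 1$
$G{\left(Y,Q \right)} = - 9 \left(Y + 2 Q\right)^{2}$ ($G{\left(Y,Q \right)} = - 9 \left(\left(Y + Q\right) + Q\right)^{2} = - 9 \left(\left(Q + Y\right) + Q\right)^{2} = - 9 \left(Y + 2 Q\right)^{2}$)
$G{\left(23,B \right)} - l{\left(-358 \right)} = - 9 \left(23 + 2 \left(-424\right)\right)^{2} - 1 = - 9 \left(23 - 848\right)^{2} - 1 = - 9 \left(-825\right)^{2} - 1 = \left(-9\right) 680625 - 1 = -6125625 - 1 = -6125626$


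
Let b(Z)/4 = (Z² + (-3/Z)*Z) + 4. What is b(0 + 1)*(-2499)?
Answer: -19992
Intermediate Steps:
b(Z) = 4 + 4*Z² (b(Z) = 4*((Z² + (-3/Z)*Z) + 4) = 4*((Z² - 3) + 4) = 4*((-3 + Z²) + 4) = 4*(1 + Z²) = 4 + 4*Z²)
b(0 + 1)*(-2499) = (4 + 4*(0 + 1)²)*(-2499) = (4 + 4*1²)*(-2499) = (4 + 4*1)*(-2499) = (4 + 4)*(-2499) = 8*(-2499) = -19992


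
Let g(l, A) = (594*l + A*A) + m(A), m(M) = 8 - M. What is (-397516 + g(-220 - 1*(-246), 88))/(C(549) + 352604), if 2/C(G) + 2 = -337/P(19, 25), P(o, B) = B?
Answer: -72447948/68228849 ≈ -1.0618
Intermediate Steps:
C(G) = -50/387 (C(G) = 2/(-2 - 337/25) = 2/(-387/25) = 2*(-25/387) = -50/387)
g(l, A) = 8 + A**2 - A + 594*l (g(l, A) = (594*l + A*A) + (8 - A) = (594*l + A**2) + (8 - A) = (A**2 + 594*l) + (8 - A) = 8 + A**2 - A + 594*l)
(-397516 + g(-220 - 1*(-246), 88))/(C(549) + 352604) = (-397516 + (8 + 88**2 - 1*88 + 594*(-220 - 1*(-246))))/(-50/387 + 352604) = (-397516 + (8 + 7744 - 88 + 594*(-220 + 246)))/(136457698/387) = (-397516 + (8 + 7744 - 88 + 594*26))*(387/136457698) = (-397516 + (8 + 7744 - 88 + 15444))*(387/136457698) = (-397516 + 23108)*(387/136457698) = -374408*387/136457698 = -72447948/68228849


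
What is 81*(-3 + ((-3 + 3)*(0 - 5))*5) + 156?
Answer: -87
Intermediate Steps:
81*(-3 + ((-3 + 3)*(0 - 5))*5) + 156 = 81*(-3 + (0*(-5))*5) + 156 = 81*(-3 + 0*5) + 156 = 81*(-3 + 0) + 156 = 81*(-3) + 156 = -243 + 156 = -87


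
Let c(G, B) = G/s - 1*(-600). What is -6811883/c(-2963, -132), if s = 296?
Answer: -2016317368/174637 ≈ -11546.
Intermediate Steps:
c(G, B) = 600 + G/296 (c(G, B) = G/296 - 1*(-600) = G*(1/296) + 600 = G/296 + 600 = 600 + G/296)
-6811883/c(-2963, -132) = -6811883/(600 + (1/296)*(-2963)) = -6811883/(600 - 2963/296) = -6811883/174637/296 = -6811883*296/174637 = -2016317368/174637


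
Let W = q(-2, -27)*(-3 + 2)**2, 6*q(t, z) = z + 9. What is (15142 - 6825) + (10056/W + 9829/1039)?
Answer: 5168464/1039 ≈ 4974.5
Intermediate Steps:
q(t, z) = 3/2 + z/6 (q(t, z) = (z + 9)/6 = (9 + z)/6 = 3/2 + z/6)
W = -3 (W = (3/2 + (1/6)*(-27))*(-3 + 2)**2 = (3/2 - 9/2)*(-1)**2 = -3*1 = -3)
(15142 - 6825) + (10056/W + 9829/1039) = (15142 - 6825) + (10056/(-3) + 9829/1039) = 8317 + (10056*(-1/3) + 9829*(1/1039)) = 8317 + (-3352 + 9829/1039) = 8317 - 3472899/1039 = 5168464/1039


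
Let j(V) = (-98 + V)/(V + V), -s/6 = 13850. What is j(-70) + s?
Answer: -415494/5 ≈ -83099.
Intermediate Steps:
s = -83100 (s = -6*13850 = -83100)
j(V) = (-98 + V)/(2*V) (j(V) = (-98 + V)/((2*V)) = (-98 + V)*(1/(2*V)) = (-98 + V)/(2*V))
j(-70) + s = (1/2)*(-98 - 70)/(-70) - 83100 = (1/2)*(-1/70)*(-168) - 83100 = 6/5 - 83100 = -415494/5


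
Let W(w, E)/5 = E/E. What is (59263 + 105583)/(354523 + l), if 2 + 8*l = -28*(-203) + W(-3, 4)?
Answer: 1318768/2841871 ≈ 0.46405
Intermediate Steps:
W(w, E) = 5 (W(w, E) = 5*(E/E) = 5*1 = 5)
l = 5687/8 (l = -¼ + (-28*(-203) + 5)/8 = -¼ + (5684 + 5)/8 = -¼ + (⅛)*5689 = -¼ + 5689/8 = 5687/8 ≈ 710.88)
(59263 + 105583)/(354523 + l) = (59263 + 105583)/(354523 + 5687/8) = 164846/(2841871/8) = 164846*(8/2841871) = 1318768/2841871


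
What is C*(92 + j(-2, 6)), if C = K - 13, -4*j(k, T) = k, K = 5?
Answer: -740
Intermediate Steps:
j(k, T) = -k/4
C = -8 (C = 5 - 13 = -8)
C*(92 + j(-2, 6)) = -8*(92 - ¼*(-2)) = -8*(92 + ½) = -8*185/2 = -740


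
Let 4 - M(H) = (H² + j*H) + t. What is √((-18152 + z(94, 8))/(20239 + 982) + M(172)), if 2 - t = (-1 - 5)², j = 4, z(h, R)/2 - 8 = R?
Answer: 3*I*√1512854130146/21221 ≈ 173.88*I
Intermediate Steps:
z(h, R) = 16 + 2*R
t = -34 (t = 2 - (-1 - 5)² = 2 - 1*(-6)² = 2 - 1*36 = 2 - 36 = -34)
M(H) = 38 - H² - 4*H (M(H) = 4 - ((H² + 4*H) - 34) = 4 - (-34 + H² + 4*H) = 4 + (34 - H² - 4*H) = 38 - H² - 4*H)
√((-18152 + z(94, 8))/(20239 + 982) + M(172)) = √((-18152 + (16 + 2*8))/(20239 + 982) + (38 - 1*172² - 4*172)) = √((-18152 + (16 + 16))/21221 + (38 - 1*29584 - 688)) = √((-18152 + 32)*(1/21221) + (38 - 29584 - 688)) = √(-18120*1/21221 - 30234) = √(-18120/21221 - 30234) = √(-641613834/21221) = 3*I*√1512854130146/21221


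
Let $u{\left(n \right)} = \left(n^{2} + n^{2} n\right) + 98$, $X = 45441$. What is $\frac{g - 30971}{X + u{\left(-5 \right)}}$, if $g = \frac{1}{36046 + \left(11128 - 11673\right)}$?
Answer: $- \frac{1099501470}{1613129939} \approx -0.68159$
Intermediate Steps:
$u{\left(n \right)} = 98 + n^{2} + n^{3}$ ($u{\left(n \right)} = \left(n^{2} + n^{3}\right) + 98 = 98 + n^{2} + n^{3}$)
$g = \frac{1}{35501}$ ($g = \frac{1}{36046 + \left(11128 - 11673\right)} = \frac{1}{36046 - 545} = \frac{1}{35501} \approx 2.8168 \cdot 10^{-5}$)
$\frac{g - 30971}{X + u{\left(-5 \right)}} = \frac{\frac{1}{35501} - 30971}{45441 + \left(98 + \left(-5\right)^{2} + \left(-5\right)^{3}\right)} = - \frac{1099501470}{35501 \left(45441 + \left(98 + 25 - 125\right)\right)} = - \frac{1099501470}{35501 \left(45441 - 2\right)} = - \frac{1099501470}{35501 \cdot 45439} = \left(- \frac{1099501470}{35501}\right) \frac{1}{45439} = - \frac{1099501470}{1613129939}$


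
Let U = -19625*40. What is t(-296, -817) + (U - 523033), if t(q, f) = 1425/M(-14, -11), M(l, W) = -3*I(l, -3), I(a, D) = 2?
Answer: -2616541/2 ≈ -1.3083e+6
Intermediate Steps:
U = -785000
M(l, W) = -6 (M(l, W) = -3*2 = -6)
t(q, f) = -475/2 (t(q, f) = 1425/(-6) = 1425*(-⅙) = -475/2)
t(-296, -817) + (U - 523033) = -475/2 + (-785000 - 523033) = -475/2 - 1308033 = -2616541/2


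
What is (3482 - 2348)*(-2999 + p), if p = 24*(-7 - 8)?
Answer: -3809106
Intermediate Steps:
p = -360 (p = 24*(-15) = -360)
(3482 - 2348)*(-2999 + p) = (3482 - 2348)*(-2999 - 360) = 1134*(-3359) = -3809106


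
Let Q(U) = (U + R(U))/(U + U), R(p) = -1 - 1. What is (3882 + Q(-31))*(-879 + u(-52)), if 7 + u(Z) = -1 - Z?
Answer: -200998695/62 ≈ -3.2419e+6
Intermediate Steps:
R(p) = -2
u(Z) = -8 - Z (u(Z) = -7 + (-1 - Z) = -8 - Z)
Q(U) = (-2 + U)/(2*U) (Q(U) = (U - 2)/(U + U) = (-2 + U)/((2*U)) = (-2 + U)*(1/(2*U)) = (-2 + U)/(2*U))
(3882 + Q(-31))*(-879 + u(-52)) = (3882 + (½)*(-2 - 31)/(-31))*(-879 + (-8 - 1*(-52))) = (3882 + (½)*(-1/31)*(-33))*(-879 + (-8 + 52)) = (3882 + 33/62)*(-879 + 44) = (240717/62)*(-835) = -200998695/62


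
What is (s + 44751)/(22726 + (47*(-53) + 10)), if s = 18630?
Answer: 63381/20245 ≈ 3.1307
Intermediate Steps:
(s + 44751)/(22726 + (47*(-53) + 10)) = (18630 + 44751)/(22726 + (47*(-53) + 10)) = 63381/(22726 + (-2491 + 10)) = 63381/(22726 - 2481) = 63381/20245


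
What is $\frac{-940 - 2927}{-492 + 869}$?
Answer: $- \frac{3867}{377} \approx -10.257$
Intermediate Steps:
$\frac{-940 - 2927}{-492 + 869} = - \frac{3867}{377}$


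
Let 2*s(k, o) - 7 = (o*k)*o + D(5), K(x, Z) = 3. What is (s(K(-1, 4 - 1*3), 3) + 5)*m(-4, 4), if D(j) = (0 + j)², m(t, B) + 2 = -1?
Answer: -207/2 ≈ -103.50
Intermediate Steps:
m(t, B) = -3 (m(t, B) = -2 - 1 = -3)
D(j) = j²
s(k, o) = 16 + k*o²/2 (s(k, o) = 7/2 + ((o*k)*o + 5²)/2 = 7/2 + ((k*o)*o + 25)/2 = 7/2 + (k*o² + 25)/2 = 7/2 + (25 + k*o²)/2 = 7/2 + (25/2 + k*o²/2) = 16 + k*o²/2)
(s(K(-1, 4 - 1*3), 3) + 5)*m(-4, 4) = ((16 + (½)*3*3²) + 5)*(-3) = ((16 + (½)*3*9) + 5)*(-3) = ((16 + 27/2) + 5)*(-3) = (59/2 + 5)*(-3) = (69/2)*(-3) = -207/2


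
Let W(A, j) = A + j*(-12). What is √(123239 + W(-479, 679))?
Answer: 2*√28653 ≈ 338.54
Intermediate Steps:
W(A, j) = A - 12*j
√(123239 + W(-479, 679)) = √(123239 + (-479 - 12*679)) = √(123239 + (-479 - 8148)) = √(123239 - 8627) = √114612 = 2*√28653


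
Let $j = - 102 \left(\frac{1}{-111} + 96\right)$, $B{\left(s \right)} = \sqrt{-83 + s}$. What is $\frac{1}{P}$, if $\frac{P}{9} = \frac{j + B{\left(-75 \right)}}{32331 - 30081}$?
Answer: $- \frac{1675498750}{65619884601} - \frac{171125 i \sqrt{158}}{65619884601} \approx -0.025533 - 3.278 \cdot 10^{-5} i$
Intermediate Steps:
$j = - \frac{362270}{37}$ ($j = - 102 \left(- \frac{1}{111} + 96\right) = \left(-102\right) \frac{10655}{111} = - \frac{362270}{37} \approx -9791.1$)
$P = - \frac{36227}{925} + \frac{i \sqrt{158}}{250}$ ($P = 9 \frac{- \frac{362270}{37} + \sqrt{-83 - 75}}{32331 - 30081} = 9 \frac{- \frac{362270}{37} + \sqrt{-158}}{2250} = 9 \left(- \frac{362270}{37} + i \sqrt{158}\right) \frac{1}{2250} = 9 \left(- \frac{36227}{8325} + \frac{i \sqrt{158}}{2250}\right) = - \frac{36227}{925} + \frac{i \sqrt{158}}{250} \approx -39.164 + 0.050279 i$)
$\frac{1}{P} = \frac{1}{- \frac{36227}{925} + \frac{i \sqrt{158}}{250}}$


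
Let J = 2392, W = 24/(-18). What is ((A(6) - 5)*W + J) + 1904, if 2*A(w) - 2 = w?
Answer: 12892/3 ≈ 4297.3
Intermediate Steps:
W = -4/3 (W = 24*(-1/18) = -4/3 ≈ -1.3333)
A(w) = 1 + w/2
((A(6) - 5)*W + J) + 1904 = (((1 + (1/2)*6) - 5)*(-4/3) + 2392) + 1904 = (((1 + 3) - 5)*(-4/3) + 2392) + 1904 = ((4 - 5)*(-4/3) + 2392) + 1904 = (-1*(-4/3) + 2392) + 1904 = (4/3 + 2392) + 1904 = 7180/3 + 1904 = 12892/3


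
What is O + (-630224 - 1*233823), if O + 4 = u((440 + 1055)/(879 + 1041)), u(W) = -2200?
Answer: -866251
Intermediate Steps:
O = -2204 (O = -4 - 2200 = -2204)
O + (-630224 - 1*233823) = -2204 + (-630224 - 1*233823) = -2204 + (-630224 - 233823) = -2204 - 864047 = -866251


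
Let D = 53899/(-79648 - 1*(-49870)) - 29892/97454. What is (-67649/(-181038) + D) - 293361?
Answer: -305801322698064691/1042399997639 ≈ -2.9336e+5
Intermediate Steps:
D = -438771223/207284658 (D = 53899/(-79648 + 49870) - 29892*1/97454 = 53899/(-29778) - 14946/48727 = 53899*(-1/29778) - 14946/48727 = -53899/29778 - 14946/48727 = -438771223/207284658 ≈ -2.1168)
(-67649/(-181038) + D) - 293361 = (-67649/(-181038) - 438771223/207284658) - 293361 = (-67649*(-1/181038) - 438771223/207284658) - 293361 = (67649/181038 - 438771223/207284658) - 293361 = -1816990690012/1042399997639 - 293361 = -305801322698064691/1042399997639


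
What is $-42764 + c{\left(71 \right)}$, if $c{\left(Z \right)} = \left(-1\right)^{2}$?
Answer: $-42763$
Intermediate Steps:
$c{\left(Z \right)} = 1$
$-42764 + c{\left(71 \right)} = -42764 + 1 = -42763$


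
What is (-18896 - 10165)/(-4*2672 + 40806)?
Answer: -29061/30118 ≈ -0.96490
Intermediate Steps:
(-18896 - 10165)/(-4*2672 + 40806) = -29061/(-10688 + 40806) = -29061/30118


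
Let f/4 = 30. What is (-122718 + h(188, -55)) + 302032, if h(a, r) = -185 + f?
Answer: 179249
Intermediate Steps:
f = 120 (f = 4*30 = 120)
h(a, r) = -65 (h(a, r) = -185 + 120 = -65)
(-122718 + h(188, -55)) + 302032 = (-122718 - 65) + 302032 = -122783 + 302032 = 179249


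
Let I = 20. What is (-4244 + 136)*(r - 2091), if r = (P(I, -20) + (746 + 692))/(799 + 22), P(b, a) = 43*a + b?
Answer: 7049792204/821 ≈ 8.5868e+6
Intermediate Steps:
P(b, a) = b + 43*a
r = 598/821 (r = ((20 + 43*(-20)) + (746 + 692))/(799 + 22) = ((20 - 860) + 1438)/821 = (-840 + 1438)*(1/821) = 598*(1/821) = 598/821 ≈ 0.72838)
(-4244 + 136)*(r - 2091) = (-4244 + 136)*(598/821 - 2091) = -4108*(-1716113/821) = 7049792204/821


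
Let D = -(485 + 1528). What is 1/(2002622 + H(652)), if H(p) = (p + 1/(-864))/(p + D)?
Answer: 1175904/2354890656961 ≈ 4.9935e-7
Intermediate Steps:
D = -2013 (D = -1*2013 = -2013)
H(p) = (-1/864 + p)/(-2013 + p) (H(p) = (p + 1/(-864))/(p - 2013) = (p - 1/864)/(-2013 + p) = (-1/864 + p)/(-2013 + p))
1/(2002622 + H(652)) = 1/(2002622 + (-1/864 + 652)/(-2013 + 652)) = 1/(2002622 + (563327/864)/(-1361)) = 1/(2002622 - 1/1361*563327/864) = 1/(2002622 - 563327/1175904) = 1/(2354890656961/1175904) = 1175904/2354890656961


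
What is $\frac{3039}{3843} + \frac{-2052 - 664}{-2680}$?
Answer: $\frac{1548509}{858270} \approx 1.8042$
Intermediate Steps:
$\frac{3039}{3843} + \frac{-2052 - 664}{-2680} = 3039 \cdot \frac{1}{3843} + \left(-2052 - 664\right) \left(- \frac{1}{2680}\right) = \frac{1013}{1281} - - \frac{679}{670} = \frac{1013}{1281} + \frac{679}{670} = \frac{1548509}{858270}$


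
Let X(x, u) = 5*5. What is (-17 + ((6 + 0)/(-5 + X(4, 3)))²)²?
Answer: 2859481/10000 ≈ 285.95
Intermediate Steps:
X(x, u) = 25
(-17 + ((6 + 0)/(-5 + X(4, 3)))²)² = (-17 + ((6 + 0)/(-5 + 25))²)² = (-17 + (6/20)²)² = (-17 + (6*(1/20))²)² = (-17 + (3/10)²)² = (-17 + 9/100)² = (-1691/100)² = 2859481/10000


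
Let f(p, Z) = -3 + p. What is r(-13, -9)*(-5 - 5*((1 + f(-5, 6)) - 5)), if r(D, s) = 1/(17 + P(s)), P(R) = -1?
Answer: 55/16 ≈ 3.4375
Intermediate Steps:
r(D, s) = 1/16 (r(D, s) = 1/(17 - 1) = 1/16)
r(-13, -9)*(-5 - 5*((1 + f(-5, 6)) - 5)) = (-5 - 5*((1 + (-3 - 5)) - 5))/16 = (-5 - 5*((1 - 8) - 5))/16 = (-5 - 5*(-7 - 5))/16 = (-5 - 5*(-12))/16 = (-5 + 60)/16 = (1/16)*55 = 55/16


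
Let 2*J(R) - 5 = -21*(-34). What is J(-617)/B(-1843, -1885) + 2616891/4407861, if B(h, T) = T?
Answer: 2232142337/5539211990 ≈ 0.40297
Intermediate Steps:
J(R) = 719/2 (J(R) = 5/2 + (-21*(-34))/2 = 5/2 + (1/2)*714 = 5/2 + 357 = 719/2)
J(-617)/B(-1843, -1885) + 2616891/4407861 = (719/2)/(-1885) + 2616891/4407861 = (719/2)*(-1/1885) + 2616891*(1/4407861) = -719/3770 + 872297/1469287 = 2232142337/5539211990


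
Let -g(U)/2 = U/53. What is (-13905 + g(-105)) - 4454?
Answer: -972817/53 ≈ -18355.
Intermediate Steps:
g(U) = -2*U/53
(-13905 + g(-105)) - 4454 = (-13905 - 2/53*(-105)) - 4454 = (-13905 + 210/53) - 4454 = -736755/53 - 4454 = -972817/53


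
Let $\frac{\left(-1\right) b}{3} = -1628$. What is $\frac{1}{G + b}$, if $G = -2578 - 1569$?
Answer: $\frac{1}{737} \approx 0.0013569$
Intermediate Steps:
$b = 4884$ ($b = \left(-3\right) \left(-1628\right) = 4884$)
$G = -4147$
$\frac{1}{G + b} = \frac{1}{-4147 + 4884} = \frac{1}{737}$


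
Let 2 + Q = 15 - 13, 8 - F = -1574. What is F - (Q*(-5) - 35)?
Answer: 1617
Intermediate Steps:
F = 1582 (F = 8 - 1*(-1574) = 8 + 1574 = 1582)
Q = 0 (Q = -2 + (15 - 13) = -2 + 2 = 0)
F - (Q*(-5) - 35) = 1582 - (0*(-5) - 35) = 1582 - (0 - 35) = 1582 - 1*(-35) = 1582 + 35 = 1617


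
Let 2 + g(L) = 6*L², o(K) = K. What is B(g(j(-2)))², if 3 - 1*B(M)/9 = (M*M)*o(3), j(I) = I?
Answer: 170067681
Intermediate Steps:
g(L) = -2 + 6*L²
B(M) = 27 - 27*M² (B(M) = 27 - 9*M*M*3 = 27 - 9*M²*3 = 27 - 27*M²)
B(g(j(-2)))² = (27 - 27*(-2 + 6*(-2)²)²)² = (27 - 27*(-2 + 6*4)²)² = (27 - 27*(-2 + 24)²)² = (27 - 27*22²)² = (27 - 27*484)² = (27 - 13068)² = (-13041)² = 170067681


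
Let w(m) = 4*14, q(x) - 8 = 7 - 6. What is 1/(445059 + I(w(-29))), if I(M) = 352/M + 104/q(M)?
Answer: 63/28039841 ≈ 2.2468e-6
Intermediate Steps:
q(x) = 9 (q(x) = 8 + (7 - 6) = 8 + 1 = 9)
w(m) = 56
I(M) = 104/9 + 352/M (I(M) = 352/M + 104/9 = 104/9 + 352/M)
1/(445059 + I(w(-29))) = 1/(445059 + (104/9 + 352/56)) = 1/(445059 + (104/9 + 352*(1/56))) = 1/(445059 + (104/9 + 44/7)) = 1/(445059 + 1124/63) = 1/(28039841/63) = 63/28039841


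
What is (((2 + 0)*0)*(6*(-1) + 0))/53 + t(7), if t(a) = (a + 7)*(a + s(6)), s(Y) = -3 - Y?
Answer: -28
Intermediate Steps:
t(a) = (-9 + a)*(7 + a) (t(a) = (a + 7)*(a + (-3 - 1*6)) = (7 + a)*(a + (-3 - 6)) = (7 + a)*(a - 9) = (7 + a)*(-9 + a) = (-9 + a)*(7 + a))
(((2 + 0)*0)*(6*(-1) + 0))/53 + t(7) = (((2 + 0)*0)*(6*(-1) + 0))/53 + (-63 + 7² - 2*7) = ((2*0)*(-6 + 0))*(1/53) + (-63 + 49 - 14) = (0*(-6))*(1/53) - 28 = 0*(1/53) - 28 = 0 - 28 = -28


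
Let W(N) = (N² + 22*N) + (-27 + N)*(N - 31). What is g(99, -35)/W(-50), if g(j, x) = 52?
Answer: 52/7637 ≈ 0.0068090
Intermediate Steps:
W(N) = N² + 22*N + (-31 + N)*(-27 + N) (W(N) = (N² + 22*N) + (-27 + N)*(-31 + N) = (N² + 22*N) + (-31 + N)*(-27 + N) = N² + 22*N + (-31 + N)*(-27 + N))
g(99, -35)/W(-50) = 52/(837 - 36*(-50) + 2*(-50)²) = 52/(837 + 1800 + 2*2500) = 52/(837 + 1800 + 5000) = 52/7637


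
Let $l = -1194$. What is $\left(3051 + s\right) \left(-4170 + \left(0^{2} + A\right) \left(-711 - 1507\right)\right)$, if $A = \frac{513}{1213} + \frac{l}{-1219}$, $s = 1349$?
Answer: $- \frac{47367565660800}{1478647} \approx -3.2034 \cdot 10^{7}$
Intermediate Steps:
$A = \frac{2073669}{1478647}$ ($A = \frac{513}{1213} - \frac{1194}{-1219} = 513 \cdot \frac{1}{1213} - - \frac{1194}{1219} = \frac{513}{1213} + \frac{1194}{1219} = \frac{2073669}{1478647} \approx 1.4024$)
$\left(3051 + s\right) \left(-4170 + \left(0^{2} + A\right) \left(-711 - 1507\right)\right) = \left(3051 + 1349\right) \left(-4170 + \left(0^{2} + \frac{2073669}{1478647}\right) \left(-711 - 1507\right)\right) = 4400 \left(-4170 + \left(0 + \frac{2073669}{1478647}\right) \left(-2218\right)\right) = 4400 \left(-4170 + \frac{2073669}{1478647} \left(-2218\right)\right) = 4400 \left(-4170 - \frac{4599397842}{1478647}\right) = 4400 \left(- \frac{10765355832}{1478647}\right) = - \frac{47367565660800}{1478647}$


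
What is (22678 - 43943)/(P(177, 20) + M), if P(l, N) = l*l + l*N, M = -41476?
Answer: 21265/6607 ≈ 3.2186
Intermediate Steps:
P(l, N) = l² + N*l
(22678 - 43943)/(P(177, 20) + M) = (22678 - 43943)/(177*(20 + 177) - 41476) = -21265/(177*197 - 41476) = -21265/(34869 - 41476) = -21265/(-6607) = -21265*(-1/6607) = 21265/6607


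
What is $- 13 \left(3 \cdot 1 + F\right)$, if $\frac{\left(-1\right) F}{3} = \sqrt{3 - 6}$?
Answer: $-39 + 39 i \sqrt{3} \approx -39.0 + 67.55 i$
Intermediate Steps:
$F = - 3 i \sqrt{3}$ ($F = - 3 \sqrt{3 - 6} = - 3 \sqrt{-3} = - 3 i \sqrt{3} \approx - 5.1962 i$)
$- 13 \left(3 \cdot 1 + F\right) = - 13 \left(3 \cdot 1 - 3 i \sqrt{3}\right) = - 13 \left(3 - 3 i \sqrt{3}\right) = -39 + 39 i \sqrt{3}$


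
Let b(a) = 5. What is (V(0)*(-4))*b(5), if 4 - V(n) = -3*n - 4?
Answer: -160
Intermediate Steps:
V(n) = 8 + 3*n (V(n) = 4 - (-3*n - 4) = 4 - (-4 - 3*n) = 4 + (4 + 3*n) = 8 + 3*n)
(V(0)*(-4))*b(5) = ((8 + 3*0)*(-4))*5 = ((8 + 0)*(-4))*5 = (8*(-4))*5 = -32*5 = -160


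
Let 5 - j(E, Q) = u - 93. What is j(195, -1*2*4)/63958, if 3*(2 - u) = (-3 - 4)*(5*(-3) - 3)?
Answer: 69/31979 ≈ 0.0021577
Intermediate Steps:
u = -40 (u = 2 - (-3 - 4)*(5*(-3) - 3)/3 = 2 - (-7)*(-15 - 3)/3 = 2 - (-7)*(-18)/3 = 2 - 1/3*126 = 2 - 42 = -40)
j(E, Q) = 138 (j(E, Q) = 5 - (-40 - 93) = 5 - 1*(-133) = 5 + 133 = 138)
j(195, -1*2*4)/63958 = 138/63958 = 138*(1/63958) = 69/31979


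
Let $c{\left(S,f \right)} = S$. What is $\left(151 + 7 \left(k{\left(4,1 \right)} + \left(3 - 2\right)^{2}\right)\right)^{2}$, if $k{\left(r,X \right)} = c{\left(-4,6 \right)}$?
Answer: $16900$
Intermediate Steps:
$k{\left(r,X \right)} = -4$
$\left(151 + 7 \left(k{\left(4,1 \right)} + \left(3 - 2\right)^{2}\right)\right)^{2} = \left(151 + 7 \left(-4 + \left(3 - 2\right)^{2}\right)\right)^{2} = \left(151 + 7 \left(-4 + 1^{2}\right)\right)^{2} = \left(151 + 7 \left(-4 + 1\right)\right)^{2} = \left(151 + 7 \left(-3\right)\right)^{2} = \left(151 - 21\right)^{2} = 130^{2} = 16900$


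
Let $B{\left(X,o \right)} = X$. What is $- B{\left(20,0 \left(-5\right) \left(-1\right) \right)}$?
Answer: $-20$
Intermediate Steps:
$- B{\left(20,0 \left(-5\right) \left(-1\right) \right)} = \left(-1\right) 20 = -20$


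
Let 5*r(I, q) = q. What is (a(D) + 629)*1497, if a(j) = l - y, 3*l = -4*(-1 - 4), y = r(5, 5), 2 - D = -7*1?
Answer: 950096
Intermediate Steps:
r(I, q) = q/5
D = 9 (D = 2 - (-7) = 2 - 1*(-7) = 2 + 7 = 9)
y = 1 (y = (1/5)*5 = 1)
l = 20/3 (l = (-4*(-1 - 4))/3 = (-4*(-5))/3 = (1/3)*20 = 20/3 ≈ 6.6667)
a(j) = 17/3 (a(j) = 20/3 - 1*1 = 20/3 - 1 = 17/3)
(a(D) + 629)*1497 = (17/3 + 629)*1497 = (1904/3)*1497 = 950096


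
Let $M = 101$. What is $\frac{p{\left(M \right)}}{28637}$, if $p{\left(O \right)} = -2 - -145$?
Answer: $\frac{143}{28637} \approx 0.0049935$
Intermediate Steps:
$p{\left(O \right)} = 143$ ($p{\left(O \right)} = -2 + 145 = 143$)
$\frac{p{\left(M \right)}}{28637} = \frac{143}{28637}$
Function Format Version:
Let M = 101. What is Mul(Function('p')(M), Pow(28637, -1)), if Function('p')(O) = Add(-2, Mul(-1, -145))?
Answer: Rational(143, 28637) ≈ 0.0049935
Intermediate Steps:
Function('p')(O) = 143 (Function('p')(O) = Add(-2, 145) = 143)
Mul(Function('p')(M), Pow(28637, -1)) = Mul(143, Pow(28637, -1)) = Mul(143, Rational(1, 28637)) = Rational(143, 28637)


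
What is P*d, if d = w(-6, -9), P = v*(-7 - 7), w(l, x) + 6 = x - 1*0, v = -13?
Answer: -2730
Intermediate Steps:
w(l, x) = -6 + x (w(l, x) = -6 + (x - 1*0) = -6 + (x + 0) = -6 + x)
P = 182 (P = -13*(-7 - 7) = -13*(-14) = 182)
d = -15 (d = -6 - 9 = -15)
P*d = 182*(-15) = -2730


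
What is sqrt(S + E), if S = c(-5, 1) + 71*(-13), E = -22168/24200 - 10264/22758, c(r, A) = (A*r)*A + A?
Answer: I*sqrt(363624625288086)/625845 ≈ 30.469*I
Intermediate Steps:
c(r, A) = A + r*A**2 (c(r, A) = r*A**2 + A = A + r*A**2)
E = -47055509/34421475 (E = -22168*1/24200 - 10264*1/22758 = -2771/3025 - 5132/11379 = -47055509/34421475 ≈ -1.3670)
S = -927 (S = 1*(1 + 1*(-5)) + 71*(-13) = 1*(1 - 5) - 923 = 1*(-4) - 923 = -4 - 923 = -927)
sqrt(S + E) = sqrt(-927 - 47055509/34421475) = sqrt(-31955762834/34421475) = I*sqrt(363624625288086)/625845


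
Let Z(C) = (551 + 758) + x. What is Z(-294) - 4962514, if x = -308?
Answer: -4961513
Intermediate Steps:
Z(C) = 1001 (Z(C) = (551 + 758) - 308 = 1309 - 308 = 1001)
Z(-294) - 4962514 = 1001 - 4962514 = -4961513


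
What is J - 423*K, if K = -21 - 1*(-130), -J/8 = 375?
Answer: -49107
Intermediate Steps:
J = -3000 (J = -8*375 = -3000)
K = 109 (K = -21 + 130 = 109)
J - 423*K = -3000 - 423*109 = -3000 - 46107 = -49107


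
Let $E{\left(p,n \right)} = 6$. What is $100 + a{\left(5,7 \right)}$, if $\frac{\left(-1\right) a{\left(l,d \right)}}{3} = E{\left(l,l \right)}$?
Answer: $82$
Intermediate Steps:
$a{\left(l,d \right)} = -18$ ($a{\left(l,d \right)} = \left(-3\right) 6 = -18$)
$100 + a{\left(5,7 \right)} = 100 - 18 = 82$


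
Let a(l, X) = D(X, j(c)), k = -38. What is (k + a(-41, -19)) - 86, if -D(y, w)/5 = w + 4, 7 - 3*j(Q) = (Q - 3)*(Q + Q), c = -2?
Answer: -367/3 ≈ -122.33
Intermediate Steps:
j(Q) = 7/3 - 2*Q*(-3 + Q)/3 (j(Q) = 7/3 - (Q - 3)*(Q + Q)/3 = 7/3 - (-3 + Q)*2*Q/3 = 7/3 - 2*Q*(-3 + Q)/3)
D(y, w) = -20 - 5*w (D(y, w) = -5*(w + 4) = -5*(4 + w) = -20 - 5*w)
a(l, X) = 5/3 (a(l, X) = -20 - 5*(7/3 + 2*(-2) - ⅔*(-2)²) = -20 - 5*(7/3 - 4 - ⅔*4) = -20 - 5*(7/3 - 4 - 8/3) = -20 - 5*(-13/3) = -20 + 65/3 = 5/3)
(k + a(-41, -19)) - 86 = (-38 + 5/3) - 86 = -109/3 - 86 = -367/3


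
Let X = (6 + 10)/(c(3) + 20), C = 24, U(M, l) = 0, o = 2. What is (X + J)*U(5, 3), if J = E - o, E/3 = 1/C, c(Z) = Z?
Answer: 0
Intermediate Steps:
E = ⅛ (E = 3/24 = 3*(1/24) = ⅛ ≈ 0.12500)
X = 16/23 (X = (6 + 10)/(3 + 20) = 16/23 ≈ 0.69565)
J = -15/8 (J = ⅛ - 1*2 = ⅛ - 2 = -15/8 ≈ -1.8750)
(X + J)*U(5, 3) = (16/23 - 15/8)*0 = -217/184*0 = 0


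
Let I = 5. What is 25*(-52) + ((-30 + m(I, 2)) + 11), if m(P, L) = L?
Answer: -1317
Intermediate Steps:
25*(-52) + ((-30 + m(I, 2)) + 11) = 25*(-52) + ((-30 + 2) + 11) = -1300 + (-28 + 11) = -1300 - 17 = -1317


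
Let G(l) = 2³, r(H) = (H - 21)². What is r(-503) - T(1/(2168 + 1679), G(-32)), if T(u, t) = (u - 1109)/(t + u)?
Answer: 8454891874/30777 ≈ 2.7471e+5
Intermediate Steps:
r(H) = (-21 + H)²
G(l) = 8
T(u, t) = (-1109 + u)/(t + u)
r(-503) - T(1/(2168 + 1679), G(-32)) = (-21 - 503)² - (-1109 + 1/(2168 + 1679))/(8 + 1/(2168 + 1679)) = (-524)² - (-1109 + 1/3847)/(8 + 1/3847) = 274576 - (-1109 + 1/3847)/(8 + 1/3847) = 274576 - (-4266322)/(30777/3847*3847) = 274576 - 3847*(-4266322)/(30777*3847) = 274576 - 1*(-4266322/30777) = 274576 + 4266322/30777 = 8454891874/30777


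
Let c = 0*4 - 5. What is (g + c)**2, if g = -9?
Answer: 196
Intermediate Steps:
c = -5 (c = 0 - 5 = -5)
(g + c)**2 = (-9 - 5)**2 = (-14)**2 = 196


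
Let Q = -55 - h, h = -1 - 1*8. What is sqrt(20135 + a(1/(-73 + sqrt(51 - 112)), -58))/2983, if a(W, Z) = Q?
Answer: sqrt(20089)/2983 ≈ 0.047514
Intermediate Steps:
h = -9 (h = -1 - 8 = -9)
Q = -46 (Q = -55 - 1*(-9) = -55 + 9 = -46)
a(W, Z) = -46
sqrt(20135 + a(1/(-73 + sqrt(51 - 112)), -58))/2983 = sqrt(20135 - 46)/2983 = sqrt(20089)*(1/2983) = sqrt(20089)/2983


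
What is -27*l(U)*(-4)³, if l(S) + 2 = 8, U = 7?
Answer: 10368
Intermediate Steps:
l(S) = 6 (l(S) = -2 + 8 = 6)
-27*l(U)*(-4)³ = -27*6*(-4)³ = -162*(-64) = 10368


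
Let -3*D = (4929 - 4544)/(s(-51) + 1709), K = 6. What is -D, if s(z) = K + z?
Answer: 385/4992 ≈ 0.077123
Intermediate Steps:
s(z) = 6 + z
D = -385/4992 (D = -(4929 - 4544)/(3*((6 - 51) + 1709)) = -385/(3*(-45 + 1709)) = -385/(3*1664) = -1/3*385/1664 = -385/4992 ≈ -0.077123)
-D = -1*(-385/4992) = 385/4992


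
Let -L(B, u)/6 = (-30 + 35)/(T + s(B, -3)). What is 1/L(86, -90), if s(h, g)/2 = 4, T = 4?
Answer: -⅖ ≈ -0.40000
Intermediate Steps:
s(h, g) = 8 (s(h, g) = 2*4 = 8)
L(B, u) = -5/2 (L(B, u) = -6*(-30 + 35)/(4 + 8) = -30/12 = -6*5/12 = -5/2)
1/L(86, -90) = 1/(-5/2) = -⅖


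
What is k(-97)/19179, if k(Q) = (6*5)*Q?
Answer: -970/6393 ≈ -0.15173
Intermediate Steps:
k(Q) = 30*Q
k(-97)/19179 = (30*(-97))/19179 = -2910*1/19179 = -970/6393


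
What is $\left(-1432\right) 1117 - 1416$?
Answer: $-1600960$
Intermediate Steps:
$\left(-1432\right) 1117 - 1416 = -1599544 - 1416 = -1600960$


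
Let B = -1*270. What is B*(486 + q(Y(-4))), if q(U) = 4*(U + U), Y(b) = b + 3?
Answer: -129060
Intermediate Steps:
Y(b) = 3 + b
q(U) = 8*U (q(U) = 4*(2*U) = 8*U)
B = -270
B*(486 + q(Y(-4))) = -270*(486 + 8*(3 - 4)) = -270*(486 + 8*(-1)) = -270*(486 - 8) = -270*478 = -129060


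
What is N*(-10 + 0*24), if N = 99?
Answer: -990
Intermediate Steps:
N*(-10 + 0*24) = 99*(-10 + 0*24) = 99*(-10 + 0) = 99*(-10) = -990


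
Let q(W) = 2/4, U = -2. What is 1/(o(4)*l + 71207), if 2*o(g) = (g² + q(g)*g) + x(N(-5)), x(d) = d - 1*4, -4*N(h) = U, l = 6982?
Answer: 2/243653 ≈ 8.2084e-6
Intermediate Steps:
N(h) = ½ (N(h) = -¼*(-2) = ½)
q(W) = ½ (q(W) = 2*(¼) = ½)
x(d) = -4 + d (x(d) = d - 4 = -4 + d)
o(g) = -7/4 + g²/2 + g/4 (o(g) = ((g² + g/2) + (-4 + ½))/2 = ((g² + g/2) - 7/2)/2 = (-7/2 + g² + g/2)/2 = -7/4 + g²/2 + g/4)
1/(o(4)*l + 71207) = 1/((-7/4 + (½)*4² + (¼)*4)*6982 + 71207) = 1/((-7/4 + (½)*16 + 1)*6982 + 71207) = 1/((-7/4 + 8 + 1)*6982 + 71207) = 1/((29/4)*6982 + 71207) = 1/(101239/2 + 71207) = 1/(243653/2) = 2/243653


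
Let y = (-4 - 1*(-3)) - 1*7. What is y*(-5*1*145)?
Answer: 5800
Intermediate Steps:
y = -8 (y = (-4 + 3) - 7 = -1 - 7 = -8)
y*(-5*1*145) = -8*(-5*1)*145 = -(-40)*145 = -8*(-725) = 5800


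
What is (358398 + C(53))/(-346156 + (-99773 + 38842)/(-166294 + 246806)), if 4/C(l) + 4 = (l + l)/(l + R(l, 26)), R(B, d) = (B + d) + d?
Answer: -7588928919296/7329750247189 ≈ -1.0354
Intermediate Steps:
R(B, d) = B + 2*d
C(l) = 4/(-4 + 2*l/(52 + 2*l)) (C(l) = 4/(-4 + (l + l)/(l + (l + 2*26))) = 4/(-4 + (2*l)/(l + (l + 52))) = 4/(-4 + (2*l)/(l + (52 + l))) = 4/(-4 + (2*l)/(52 + 2*l)) = 4/(-4 + 2*l/(52 + 2*l)))
(358398 + C(53))/(-346156 + (-99773 + 38842)/(-166294 + 246806)) = (358398 + 4*(-26 - 1*53)/(104 + 3*53))/(-346156 + (-99773 + 38842)/(-166294 + 246806)) = (358398 + 4*(-26 - 53)/(104 + 159))/(-346156 - 60931/80512) = (358398 + 4*(-79)/263)/(-346156 - 60931*1/80512) = (358398 + 4*(1/263)*(-79))/(-346156 - 60931/80512) = (358398 - 316/263)/(-27869772803/80512) = (94258358/263)*(-80512/27869772803) = -7588928919296/7329750247189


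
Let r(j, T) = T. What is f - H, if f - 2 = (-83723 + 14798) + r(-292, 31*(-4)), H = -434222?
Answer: 365175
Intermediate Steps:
f = -69047 (f = 2 + ((-83723 + 14798) + 31*(-4)) = 2 + (-68925 - 124) = 2 - 69049 = -69047)
f - H = -69047 - 1*(-434222) = -69047 + 434222 = 365175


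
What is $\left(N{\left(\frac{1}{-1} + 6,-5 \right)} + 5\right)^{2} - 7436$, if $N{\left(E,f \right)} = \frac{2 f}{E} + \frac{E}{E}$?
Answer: $-7420$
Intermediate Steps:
$N{\left(E,f \right)} = 1 + \frac{2 f}{E}$ ($N{\left(E,f \right)} = \frac{2 f}{E} + 1 = 1 + \frac{2 f}{E}$)
$\left(N{\left(\frac{1}{-1} + 6,-5 \right)} + 5\right)^{2} - 7436 = \left(\frac{\left(\frac{1}{-1} + 6\right) + 2 \left(-5\right)}{\frac{1}{-1} + 6} + 5\right)^{2} - 7436 = \left(\frac{\left(-1 + 6\right) - 10}{-1 + 6} + 5\right)^{2} - 7436 = \left(\frac{5 - 10}{5} + 5\right)^{2} - 7436 = \left(\frac{1}{5} \left(-5\right) + 5\right)^{2} - 7436 = \left(-1 + 5\right)^{2} - 7436 = 4^{2} - 7436 = 16 - 7436 = -7420$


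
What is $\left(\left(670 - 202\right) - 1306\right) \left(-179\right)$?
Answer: $150002$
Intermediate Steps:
$\left(\left(670 - 202\right) - 1306\right) \left(-179\right) = \left(468 - 1306\right) \left(-179\right) = \left(-838\right) \left(-179\right) = 150002$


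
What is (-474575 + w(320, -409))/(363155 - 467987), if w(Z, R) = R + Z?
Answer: 59333/13104 ≈ 4.5279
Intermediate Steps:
(-474575 + w(320, -409))/(363155 - 467987) = (-474575 + (-409 + 320))/(363155 - 467987) = (-474575 - 89)/(-104832) = -474664*(-1/104832) = 59333/13104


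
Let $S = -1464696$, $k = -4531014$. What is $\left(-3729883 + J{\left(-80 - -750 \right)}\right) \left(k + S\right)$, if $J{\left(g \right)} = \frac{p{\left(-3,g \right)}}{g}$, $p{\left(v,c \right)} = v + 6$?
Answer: $\frac{1498340883930597}{67} \approx 2.2363 \cdot 10^{13}$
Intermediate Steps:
$p{\left(v,c \right)} = 6 + v$
$J{\left(g \right)} = \frac{3}{g}$ ($J{\left(g \right)} = \frac{6 - 3}{g} = \frac{3}{g}$)
$\left(-3729883 + J{\left(-80 - -750 \right)}\right) \left(k + S\right) = \left(-3729883 + \frac{3}{-80 - -750}\right) \left(-4531014 - 1464696\right) = \left(-3729883 + \frac{3}{-80 + 750}\right) \left(-5995710\right) = \left(-3729883 + \frac{3}{670}\right) \left(-5995710\right) = \left(- \frac{2499021607}{670}\right) \left(-5995710\right) = \frac{1498340883930597}{67}$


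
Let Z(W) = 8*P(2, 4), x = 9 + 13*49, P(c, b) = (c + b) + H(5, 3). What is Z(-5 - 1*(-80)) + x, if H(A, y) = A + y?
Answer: 758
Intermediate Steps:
P(c, b) = 8 + b + c (P(c, b) = (c + b) + (5 + 3) = (b + c) + 8 = 8 + b + c)
x = 646 (x = 9 + 637 = 646)
Z(W) = 112 (Z(W) = 8*(8 + 4 + 2) = 8*14 = 112)
Z(-5 - 1*(-80)) + x = 112 + 646 = 758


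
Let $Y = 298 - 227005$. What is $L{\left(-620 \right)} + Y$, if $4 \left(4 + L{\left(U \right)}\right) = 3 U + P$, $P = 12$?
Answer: $-227173$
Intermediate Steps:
$L{\left(U \right)} = -1 + \frac{3 U}{4}$ ($L{\left(U \right)} = -4 + \frac{3 U + 12}{4} = -4 + \frac{12 + 3 U}{4} = -4 + \left(3 + \frac{3 U}{4}\right) = -1 + \frac{3 U}{4}$)
$Y = -226707$
$L{\left(-620 \right)} + Y = \left(-1 + \frac{3}{4} \left(-620\right)\right) - 226707 = \left(-1 - 465\right) - 226707 = -466 - 226707 = -227173$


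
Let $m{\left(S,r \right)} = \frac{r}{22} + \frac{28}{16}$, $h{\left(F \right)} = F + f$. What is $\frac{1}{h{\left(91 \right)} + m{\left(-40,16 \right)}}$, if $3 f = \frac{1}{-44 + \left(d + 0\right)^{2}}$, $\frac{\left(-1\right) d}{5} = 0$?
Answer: $\frac{66}{6169} \approx 0.010699$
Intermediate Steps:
$d = 0$ ($d = \left(-5\right) 0 = 0$)
$f = - \frac{1}{132}$ ($f = \frac{1}{3 \left(-44 + \left(0 + 0\right)^{2}\right)} = \frac{1}{3 \left(-44 + 0^{2}\right)} = \frac{1}{3 \left(-44 + 0\right)} = \frac{1}{3 \left(-44\right)} = \frac{1}{3} \left(- \frac{1}{44}\right) = - \frac{1}{132} \approx -0.0075758$)
$h{\left(F \right)} = - \frac{1}{132} + F$ ($h{\left(F \right)} = F - \frac{1}{132} = - \frac{1}{132} + F$)
$m{\left(S,r \right)} = \frac{7}{4} + \frac{r}{22}$ ($m{\left(S,r \right)} = r \frac{1}{22} + 28 \cdot \frac{1}{16} = \frac{r}{22} + \frac{7}{4} = \frac{7}{4} + \frac{r}{22}$)
$\frac{1}{h{\left(91 \right)} + m{\left(-40,16 \right)}} = \frac{1}{\left(- \frac{1}{132} + 91\right) + \left(\frac{7}{4} + \frac{1}{22} \cdot 16\right)} = \frac{1}{\frac{12011}{132} + \left(\frac{7}{4} + \frac{8}{11}\right)} = \frac{1}{\frac{12011}{132} + \frac{109}{44}} = \frac{1}{\frac{6169}{66}} = \frac{66}{6169}$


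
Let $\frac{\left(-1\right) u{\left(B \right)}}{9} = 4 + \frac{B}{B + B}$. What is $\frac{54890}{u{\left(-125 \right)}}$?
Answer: $- \frac{109780}{81} \approx -1355.3$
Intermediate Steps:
$u{\left(B \right)} = - \frac{81}{2}$ ($u{\left(B \right)} = - 9 \left(4 + \frac{B}{B + B}\right) = - 9 \left(4 + \frac{B}{2 B}\right) = - 9 \left(4 + B \frac{1}{2 B}\right) = - 9 \left(4 + \frac{1}{2}\right) = \left(-9\right) \frac{9}{2} = - \frac{81}{2}$)
$\frac{54890}{u{\left(-125 \right)}} = \frac{54890}{- \frac{81}{2}} = 54890 \left(- \frac{2}{81}\right) = - \frac{109780}{81}$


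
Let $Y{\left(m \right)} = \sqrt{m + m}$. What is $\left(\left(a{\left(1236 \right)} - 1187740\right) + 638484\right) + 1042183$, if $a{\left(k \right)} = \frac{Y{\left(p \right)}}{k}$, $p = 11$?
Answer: $492927 + \frac{\sqrt{22}}{1236} \approx 4.9293 \cdot 10^{5}$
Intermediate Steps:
$Y{\left(m \right)} = \sqrt{2} \sqrt{m}$ ($Y{\left(m \right)} = \sqrt{2 m} = \sqrt{2} \sqrt{m}$)
$a{\left(k \right)} = \frac{\sqrt{22}}{k}$ ($a{\left(k \right)} = \frac{\sqrt{2} \sqrt{11}}{k} = \frac{\sqrt{22}}{k}$)
$\left(\left(a{\left(1236 \right)} - 1187740\right) + 638484\right) + 1042183 = \left(\left(\frac{\sqrt{22}}{1236} - 1187740\right) + 638484\right) + 1042183 = \left(\left(-1187740 + \frac{\sqrt{22}}{1236}\right) + 638484\right) + 1042183 = \left(-549256 + \frac{\sqrt{22}}{1236}\right) + 1042183 = 492927 + \frac{\sqrt{22}}{1236}$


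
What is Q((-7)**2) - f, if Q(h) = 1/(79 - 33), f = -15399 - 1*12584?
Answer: 1287219/46 ≈ 27983.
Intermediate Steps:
f = -27983 (f = -15399 - 12584 = -27983)
Q(h) = 1/46
Q((-7)**2) - f = 1/46 - 1*(-27983) = 1/46 + 27983 = 1287219/46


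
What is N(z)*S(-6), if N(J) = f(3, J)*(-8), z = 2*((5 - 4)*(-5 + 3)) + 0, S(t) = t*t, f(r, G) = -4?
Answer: 1152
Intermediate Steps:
S(t) = t**2
z = -4 (z = 2*(1*(-2)) + 0 = 2*(-2) + 0 = -4 + 0 = -4)
N(J) = 32 (N(J) = -4*(-8) = 32)
N(z)*S(-6) = 32*(-6)**2 = 32*36 = 1152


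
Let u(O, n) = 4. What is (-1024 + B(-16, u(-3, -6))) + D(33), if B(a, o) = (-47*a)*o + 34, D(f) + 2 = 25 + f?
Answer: 2074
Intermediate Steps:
D(f) = 23 + f (D(f) = -2 + (25 + f) = 23 + f)
B(a, o) = 34 - 47*a*o (B(a, o) = -47*a*o + 34 = 34 - 47*a*o)
(-1024 + B(-16, u(-3, -6))) + D(33) = (-1024 + (34 - 47*(-16)*4)) + (23 + 33) = (-1024 + (34 + 3008)) + 56 = (-1024 + 3042) + 56 = 2018 + 56 = 2074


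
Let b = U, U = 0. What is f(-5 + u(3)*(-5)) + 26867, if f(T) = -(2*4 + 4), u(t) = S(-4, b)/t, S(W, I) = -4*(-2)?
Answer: 26855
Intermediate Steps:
b = 0
S(W, I) = 8
u(t) = 8/t
f(T) = -12 (f(T) = -(8 + 4) = -1*12 = -12)
f(-5 + u(3)*(-5)) + 26867 = -12 + 26867 = 26855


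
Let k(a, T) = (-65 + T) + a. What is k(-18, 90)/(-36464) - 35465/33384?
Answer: -161678681/152164272 ≈ -1.0625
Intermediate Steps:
k(a, T) = -65 + T + a
k(-18, 90)/(-36464) - 35465/33384 = (-65 + 90 - 18)/(-36464) - 35465/33384 = 7*(-1/36464) - 35465*1/33384 = -7/36464 - 35465/33384 = -161678681/152164272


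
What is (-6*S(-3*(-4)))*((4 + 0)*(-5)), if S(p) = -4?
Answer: -480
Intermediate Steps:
(-6*S(-3*(-4)))*((4 + 0)*(-5)) = (-6*(-4))*((4 + 0)*(-5)) = 24*(4*(-5)) = 24*(-20) = -480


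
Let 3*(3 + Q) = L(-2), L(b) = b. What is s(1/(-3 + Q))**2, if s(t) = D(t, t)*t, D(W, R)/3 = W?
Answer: 729/160000 ≈ 0.0045563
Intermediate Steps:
D(W, R) = 3*W
Q = -11/3 (Q = -3 + (1/3)*(-2) = -3 - 2/3 = -11/3 ≈ -3.6667)
s(t) = 3*t**2 (s(t) = (3*t)*t = 3*t**2)
s(1/(-3 + Q))**2 = (3*(1/(-3 - 11/3))**2)**2 = (3*(1/(-20/3))**2)**2 = (3*(-3/20)**2)**2 = (3*(9/400))**2 = (27/400)**2 = 729/160000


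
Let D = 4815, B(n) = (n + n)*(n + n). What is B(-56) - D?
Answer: 7729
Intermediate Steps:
B(n) = 4*n² (B(n) = (2*n)*(2*n) = 4*n²)
B(-56) - D = 4*(-56)² - 1*4815 = 4*3136 - 4815 = 12544 - 4815 = 7729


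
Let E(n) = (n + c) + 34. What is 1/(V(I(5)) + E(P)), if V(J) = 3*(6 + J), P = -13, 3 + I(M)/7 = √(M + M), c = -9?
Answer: 11/1107 + 7*√10/1107 ≈ 0.029933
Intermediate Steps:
I(M) = -21 + 7*√2*√M (I(M) = -21 + 7*√(M + M) = -21 + 7*√(2*M) = -21 + 7*(√2*√M) = -21 + 7*√2*√M)
V(J) = 18 + 3*J
E(n) = 25 + n (E(n) = (n - 9) + 34 = (-9 + n) + 34 = 25 + n)
1/(V(I(5)) + E(P)) = 1/((18 + 3*(-21 + 7*√2*√5)) + (25 - 13)) = 1/((18 + 3*(-21 + 7*√10)) + 12) = 1/((18 + (-63 + 21*√10)) + 12) = 1/((-45 + 21*√10) + 12) = 1/(-33 + 21*√10)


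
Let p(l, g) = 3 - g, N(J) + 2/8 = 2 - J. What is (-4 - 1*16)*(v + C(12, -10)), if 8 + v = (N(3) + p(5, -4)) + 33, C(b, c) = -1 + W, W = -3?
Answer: -535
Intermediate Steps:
N(J) = 7/4 - J (N(J) = -1/4 + (2 - J) = 7/4 - J)
C(b, c) = -4 (C(b, c) = -1 - 3 = -4)
v = 123/4 (v = -8 + (((7/4 - 1*3) + (3 - 1*(-4))) + 33) = -8 + (((7/4 - 3) + (3 + 4)) + 33) = -8 + ((-5/4 + 7) + 33) = -8 + (23/4 + 33) = -8 + 155/4 = 123/4 ≈ 30.750)
(-4 - 1*16)*(v + C(12, -10)) = (-4 - 1*16)*(123/4 - 4) = (-4 - 16)*(107/4) = -20*107/4 = -535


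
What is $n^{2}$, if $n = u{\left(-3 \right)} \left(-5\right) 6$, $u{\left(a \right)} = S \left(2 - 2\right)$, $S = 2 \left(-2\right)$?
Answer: $0$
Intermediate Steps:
$S = -4$
$u{\left(a \right)} = 0$ ($u{\left(a \right)} = - 4 \left(2 - 2\right) = \left(-4\right) 0 = 0$)
$n = 0$ ($n = 0 \left(-5\right) 6 = 0 \cdot 6 = 0$)
$n^{2} = 0^{2} = 0$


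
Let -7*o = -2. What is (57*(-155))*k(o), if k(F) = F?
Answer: -17670/7 ≈ -2524.3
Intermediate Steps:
o = 2/7 (o = -⅐*(-2) = 2/7 ≈ 0.28571)
(57*(-155))*k(o) = (57*(-155))*(2/7) = -8835*2/7 = -17670/7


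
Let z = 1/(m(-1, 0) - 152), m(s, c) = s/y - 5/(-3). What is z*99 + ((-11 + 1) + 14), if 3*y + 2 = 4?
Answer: 3050/911 ≈ 3.3480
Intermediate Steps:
y = ⅔ (y = -⅔ + (⅓)*4 = -⅔ + 4/3 = ⅔ ≈ 0.66667)
m(s, c) = 5/3 + 3*s/2 (m(s, c) = s/(⅔) - 5/(-3) = s*(3/2) - 5*(-⅓) = 3*s/2 + 5/3 = 5/3 + 3*s/2)
z = -6/911 (z = 1/((5/3 + (3/2)*(-1)) - 152) = 1/((5/3 - 3/2) - 152) = 1/(⅙ - 152) = 1/(-911/6) = -6/911 ≈ -0.0065862)
z*99 + ((-11 + 1) + 14) = -6/911*99 + ((-11 + 1) + 14) = -594/911 + (-10 + 14) = -594/911 + 4 = 3050/911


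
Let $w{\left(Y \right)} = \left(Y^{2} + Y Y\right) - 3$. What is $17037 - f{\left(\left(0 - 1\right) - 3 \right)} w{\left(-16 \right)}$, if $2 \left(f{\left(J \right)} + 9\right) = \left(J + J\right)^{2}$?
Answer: $5330$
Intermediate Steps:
$f{\left(J \right)} = -9 + 2 J^{2}$ ($f{\left(J \right)} = -9 + \frac{\left(J + J\right)^{2}}{2} = -9 + \frac{\left(2 J\right)^{2}}{2} = -9 + \frac{4 J^{2}}{2} = -9 + 2 J^{2}$)
$w{\left(Y \right)} = -3 + 2 Y^{2}$ ($w{\left(Y \right)} = \left(Y^{2} + Y^{2}\right) - 3 = 2 Y^{2} - 3 = -3 + 2 Y^{2}$)
$17037 - f{\left(\left(0 - 1\right) - 3 \right)} w{\left(-16 \right)} = 17037 - \left(-9 + 2 \left(\left(0 - 1\right) - 3\right)^{2}\right) \left(-3 + 2 \left(-16\right)^{2}\right) = 17037 - \left(-9 + 2 \left(-1 - 3\right)^{2}\right) \left(-3 + 2 \cdot 256\right) = 17037 - \left(-9 + 2 \left(-4\right)^{2}\right) \left(-3 + 512\right) = 17037 - \left(-9 + 2 \cdot 16\right) 509 = 17037 - \left(-9 + 32\right) 509 = 17037 - 23 \cdot 509 = 17037 - 11707 = 5330$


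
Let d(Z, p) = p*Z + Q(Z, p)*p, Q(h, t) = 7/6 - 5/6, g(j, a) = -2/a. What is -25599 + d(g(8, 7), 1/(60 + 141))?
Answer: -108053378/4221 ≈ -25599.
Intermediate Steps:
Q(h, t) = ⅓ (Q(h, t) = 7*(⅙) - 5*⅙ = 7/6 - ⅚ = ⅓)
d(Z, p) = p/3 + Z*p (d(Z, p) = p*Z + p/3 = Z*p + p/3 = p/3 + Z*p)
-25599 + d(g(8, 7), 1/(60 + 141)) = -25599 + (⅓ - 2/7)/(60 + 141) = -25599 + (⅓ - 2*⅐)/201 = -25599 + (⅓ - 2/7)/201 = -25599 + (1/201)*(1/21) = -25599 + 1/4221 = -108053378/4221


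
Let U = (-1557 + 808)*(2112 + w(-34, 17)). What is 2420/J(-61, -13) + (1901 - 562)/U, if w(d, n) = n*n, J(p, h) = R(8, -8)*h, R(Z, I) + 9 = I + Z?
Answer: 4351847917/210406833 ≈ 20.683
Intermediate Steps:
R(Z, I) = -9 + I + Z (R(Z, I) = -9 + (I + Z) = -9 + I + Z)
J(p, h) = -9*h (J(p, h) = (-9 - 8 + 8)*h = -9*h)
w(d, n) = n²
U = -1798349 (U = (-1557 + 808)*(2112 + 17²) = -749*(2112 + 289) = -749*2401 = -1798349)
2420/J(-61, -13) + (1901 - 562)/U = 2420/((-9*(-13))) + (1901 - 562)/(-1798349) = 2420/117 + 1339*(-1/1798349) = 2420*(1/117) - 1339/1798349 = 2420/117 - 1339/1798349 = 4351847917/210406833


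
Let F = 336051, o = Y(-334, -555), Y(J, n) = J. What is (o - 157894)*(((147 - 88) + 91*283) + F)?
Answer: -57256858764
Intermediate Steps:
o = -334
(o - 157894)*(((147 - 88) + 91*283) + F) = (-334 - 157894)*(((147 - 88) + 91*283) + 336051) = -158228*((59 + 25753) + 336051) = -158228*(25812 + 336051) = -158228*361863 = -57256858764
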